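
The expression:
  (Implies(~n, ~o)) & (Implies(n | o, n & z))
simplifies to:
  (n & z) | (~n & ~o)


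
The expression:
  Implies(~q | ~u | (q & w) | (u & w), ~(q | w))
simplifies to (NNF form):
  ~w & (u | ~q)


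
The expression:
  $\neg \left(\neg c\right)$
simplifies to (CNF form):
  $c$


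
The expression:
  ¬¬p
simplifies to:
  p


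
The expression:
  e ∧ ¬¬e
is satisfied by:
  {e: True}


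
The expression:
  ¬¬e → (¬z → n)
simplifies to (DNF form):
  n ∨ z ∨ ¬e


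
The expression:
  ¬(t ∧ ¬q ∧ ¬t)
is always true.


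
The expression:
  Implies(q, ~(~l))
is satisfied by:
  {l: True, q: False}
  {q: False, l: False}
  {q: True, l: True}


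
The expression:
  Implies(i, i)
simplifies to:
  True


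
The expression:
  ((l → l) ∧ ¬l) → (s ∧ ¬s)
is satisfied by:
  {l: True}


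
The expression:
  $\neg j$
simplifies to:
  $\neg j$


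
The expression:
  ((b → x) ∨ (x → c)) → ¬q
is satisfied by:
  {q: False}


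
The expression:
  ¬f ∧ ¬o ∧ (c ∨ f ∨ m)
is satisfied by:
  {c: True, m: True, o: False, f: False}
  {c: True, o: False, m: False, f: False}
  {m: True, c: False, o: False, f: False}


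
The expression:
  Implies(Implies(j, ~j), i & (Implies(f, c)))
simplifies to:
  j | (c & i) | (i & ~f)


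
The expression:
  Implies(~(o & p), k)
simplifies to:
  k | (o & p)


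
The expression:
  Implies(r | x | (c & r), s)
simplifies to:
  s | (~r & ~x)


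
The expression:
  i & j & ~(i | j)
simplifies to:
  False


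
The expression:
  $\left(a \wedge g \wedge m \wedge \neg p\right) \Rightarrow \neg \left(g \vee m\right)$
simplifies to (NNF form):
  $p \vee \neg a \vee \neg g \vee \neg m$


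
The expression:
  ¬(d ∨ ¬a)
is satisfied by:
  {a: True, d: False}


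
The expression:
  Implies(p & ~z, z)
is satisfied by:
  {z: True, p: False}
  {p: False, z: False}
  {p: True, z: True}


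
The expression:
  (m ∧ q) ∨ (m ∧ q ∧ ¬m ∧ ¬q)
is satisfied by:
  {m: True, q: True}


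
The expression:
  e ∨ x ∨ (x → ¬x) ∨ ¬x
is always true.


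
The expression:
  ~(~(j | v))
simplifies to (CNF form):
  j | v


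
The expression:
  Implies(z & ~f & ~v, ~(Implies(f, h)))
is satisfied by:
  {v: True, f: True, z: False}
  {v: True, f: False, z: False}
  {f: True, v: False, z: False}
  {v: False, f: False, z: False}
  {z: True, v: True, f: True}
  {z: True, v: True, f: False}
  {z: True, f: True, v: False}


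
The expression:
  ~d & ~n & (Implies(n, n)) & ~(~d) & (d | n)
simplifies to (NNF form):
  False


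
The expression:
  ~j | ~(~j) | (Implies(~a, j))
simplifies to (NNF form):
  True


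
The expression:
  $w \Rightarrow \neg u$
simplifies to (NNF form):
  $\neg u \vee \neg w$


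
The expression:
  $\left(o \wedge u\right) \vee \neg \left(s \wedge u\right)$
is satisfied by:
  {o: True, s: False, u: False}
  {s: False, u: False, o: False}
  {o: True, u: True, s: False}
  {u: True, s: False, o: False}
  {o: True, s: True, u: False}
  {s: True, o: False, u: False}
  {o: True, u: True, s: True}


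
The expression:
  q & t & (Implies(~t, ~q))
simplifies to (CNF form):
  q & t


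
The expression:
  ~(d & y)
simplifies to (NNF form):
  ~d | ~y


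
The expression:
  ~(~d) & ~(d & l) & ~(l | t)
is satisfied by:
  {d: True, l: False, t: False}


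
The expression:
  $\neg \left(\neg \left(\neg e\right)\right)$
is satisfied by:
  {e: False}


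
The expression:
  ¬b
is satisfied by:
  {b: False}


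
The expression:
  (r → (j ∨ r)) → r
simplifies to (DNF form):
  r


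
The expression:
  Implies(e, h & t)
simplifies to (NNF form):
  ~e | (h & t)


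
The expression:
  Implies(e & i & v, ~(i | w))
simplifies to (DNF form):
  ~e | ~i | ~v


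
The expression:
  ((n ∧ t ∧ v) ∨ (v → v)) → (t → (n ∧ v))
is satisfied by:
  {v: True, n: True, t: False}
  {v: True, n: False, t: False}
  {n: True, v: False, t: False}
  {v: False, n: False, t: False}
  {v: True, t: True, n: True}


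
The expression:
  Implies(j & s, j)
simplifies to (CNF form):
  True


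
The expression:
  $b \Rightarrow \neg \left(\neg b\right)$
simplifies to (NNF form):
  $\text{True}$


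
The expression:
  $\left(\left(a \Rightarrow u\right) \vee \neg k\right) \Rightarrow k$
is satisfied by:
  {k: True}


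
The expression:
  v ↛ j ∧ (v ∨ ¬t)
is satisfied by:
  {v: True, j: False}


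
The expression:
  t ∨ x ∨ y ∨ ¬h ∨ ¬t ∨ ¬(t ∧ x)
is always true.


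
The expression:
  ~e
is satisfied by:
  {e: False}


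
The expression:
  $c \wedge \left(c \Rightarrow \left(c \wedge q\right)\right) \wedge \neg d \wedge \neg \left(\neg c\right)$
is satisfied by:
  {c: True, q: True, d: False}


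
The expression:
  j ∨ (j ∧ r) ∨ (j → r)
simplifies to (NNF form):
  True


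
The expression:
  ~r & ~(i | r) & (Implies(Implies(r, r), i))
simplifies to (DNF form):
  False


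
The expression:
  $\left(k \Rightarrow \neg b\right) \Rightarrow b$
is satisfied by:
  {b: True}


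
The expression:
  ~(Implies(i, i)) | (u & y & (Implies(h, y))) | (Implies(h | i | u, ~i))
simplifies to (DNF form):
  ~i | (u & y)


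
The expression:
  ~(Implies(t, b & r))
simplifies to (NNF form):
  t & (~b | ~r)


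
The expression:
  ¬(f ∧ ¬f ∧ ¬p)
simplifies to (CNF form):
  True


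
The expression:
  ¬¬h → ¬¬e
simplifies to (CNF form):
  e ∨ ¬h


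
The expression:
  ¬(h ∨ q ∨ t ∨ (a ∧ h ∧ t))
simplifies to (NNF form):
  ¬h ∧ ¬q ∧ ¬t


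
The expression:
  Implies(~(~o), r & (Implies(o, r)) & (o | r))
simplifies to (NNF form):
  r | ~o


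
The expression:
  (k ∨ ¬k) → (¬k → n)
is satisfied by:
  {n: True, k: True}
  {n: True, k: False}
  {k: True, n: False}


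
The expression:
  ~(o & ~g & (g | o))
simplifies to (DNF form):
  g | ~o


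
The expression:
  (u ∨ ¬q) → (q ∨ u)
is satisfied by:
  {q: True, u: True}
  {q: True, u: False}
  {u: True, q: False}


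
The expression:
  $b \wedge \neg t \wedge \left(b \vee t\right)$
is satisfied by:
  {b: True, t: False}


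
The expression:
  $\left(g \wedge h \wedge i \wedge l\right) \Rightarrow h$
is always true.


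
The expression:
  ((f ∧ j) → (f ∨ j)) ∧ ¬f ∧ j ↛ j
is never true.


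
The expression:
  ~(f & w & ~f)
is always true.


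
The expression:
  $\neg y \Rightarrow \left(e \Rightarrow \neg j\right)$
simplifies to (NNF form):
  $y \vee \neg e \vee \neg j$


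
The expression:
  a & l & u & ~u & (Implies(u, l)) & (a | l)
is never true.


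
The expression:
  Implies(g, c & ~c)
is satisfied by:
  {g: False}


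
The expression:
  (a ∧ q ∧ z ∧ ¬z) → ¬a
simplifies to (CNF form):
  True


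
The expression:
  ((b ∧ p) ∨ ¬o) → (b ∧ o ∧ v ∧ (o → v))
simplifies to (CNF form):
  o ∧ (v ∨ ¬b ∨ ¬p)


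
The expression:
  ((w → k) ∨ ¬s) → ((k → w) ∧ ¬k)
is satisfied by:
  {k: False}


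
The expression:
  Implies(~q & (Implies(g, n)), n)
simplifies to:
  g | n | q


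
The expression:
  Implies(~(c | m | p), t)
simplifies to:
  c | m | p | t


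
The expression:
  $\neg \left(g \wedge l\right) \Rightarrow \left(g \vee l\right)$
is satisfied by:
  {l: True, g: True}
  {l: True, g: False}
  {g: True, l: False}


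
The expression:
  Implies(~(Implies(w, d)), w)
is always true.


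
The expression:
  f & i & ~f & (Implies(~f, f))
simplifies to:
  False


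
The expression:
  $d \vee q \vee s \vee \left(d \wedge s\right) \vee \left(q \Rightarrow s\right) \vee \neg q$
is always true.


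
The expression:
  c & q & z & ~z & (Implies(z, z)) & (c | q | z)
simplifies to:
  False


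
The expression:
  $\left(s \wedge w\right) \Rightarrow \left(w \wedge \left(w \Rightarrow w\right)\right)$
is always true.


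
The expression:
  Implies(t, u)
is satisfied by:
  {u: True, t: False}
  {t: False, u: False}
  {t: True, u: True}


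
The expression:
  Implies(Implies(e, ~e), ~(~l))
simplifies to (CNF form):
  e | l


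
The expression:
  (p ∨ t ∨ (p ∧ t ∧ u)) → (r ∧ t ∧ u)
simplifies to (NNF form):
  (r ∨ ¬t) ∧ (t ∨ ¬p) ∧ (u ∨ ¬t)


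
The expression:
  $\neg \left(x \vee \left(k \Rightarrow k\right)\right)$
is never true.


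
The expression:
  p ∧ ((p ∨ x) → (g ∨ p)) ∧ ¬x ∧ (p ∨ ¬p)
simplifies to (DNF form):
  p ∧ ¬x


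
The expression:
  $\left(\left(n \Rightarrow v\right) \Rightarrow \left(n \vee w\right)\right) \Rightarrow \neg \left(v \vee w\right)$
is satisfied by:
  {v: False, w: False, n: False}
  {n: True, v: False, w: False}
  {v: True, n: False, w: False}


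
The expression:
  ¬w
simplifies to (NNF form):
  ¬w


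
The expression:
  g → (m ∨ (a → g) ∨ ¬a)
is always true.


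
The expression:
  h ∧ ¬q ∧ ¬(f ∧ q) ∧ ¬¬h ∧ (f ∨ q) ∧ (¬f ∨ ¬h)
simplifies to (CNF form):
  False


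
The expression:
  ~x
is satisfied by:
  {x: False}


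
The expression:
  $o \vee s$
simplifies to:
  $o \vee s$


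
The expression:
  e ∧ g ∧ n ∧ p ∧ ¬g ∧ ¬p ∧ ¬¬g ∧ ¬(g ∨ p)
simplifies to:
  False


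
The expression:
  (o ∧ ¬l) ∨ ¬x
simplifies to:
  (o ∧ ¬l) ∨ ¬x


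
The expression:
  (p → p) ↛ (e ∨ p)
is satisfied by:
  {e: False, p: False}


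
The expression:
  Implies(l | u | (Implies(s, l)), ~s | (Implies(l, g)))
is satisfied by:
  {g: True, l: False, s: False}
  {l: False, s: False, g: False}
  {s: True, g: True, l: False}
  {s: True, l: False, g: False}
  {g: True, l: True, s: False}
  {l: True, g: False, s: False}
  {s: True, l: True, g: True}


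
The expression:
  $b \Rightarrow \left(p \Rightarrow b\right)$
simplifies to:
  $\text{True}$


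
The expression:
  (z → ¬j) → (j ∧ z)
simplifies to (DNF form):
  j ∧ z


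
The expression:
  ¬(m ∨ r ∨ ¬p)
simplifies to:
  p ∧ ¬m ∧ ¬r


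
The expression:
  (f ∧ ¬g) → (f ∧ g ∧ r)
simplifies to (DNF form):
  g ∨ ¬f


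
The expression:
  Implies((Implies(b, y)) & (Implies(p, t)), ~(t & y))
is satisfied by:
  {t: False, y: False}
  {y: True, t: False}
  {t: True, y: False}


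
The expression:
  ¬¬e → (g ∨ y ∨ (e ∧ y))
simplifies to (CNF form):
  g ∨ y ∨ ¬e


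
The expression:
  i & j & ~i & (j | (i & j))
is never true.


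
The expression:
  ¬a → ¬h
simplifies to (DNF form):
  a ∨ ¬h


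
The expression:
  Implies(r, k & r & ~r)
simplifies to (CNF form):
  ~r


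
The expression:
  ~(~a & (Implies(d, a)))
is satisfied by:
  {a: True, d: True}
  {a: True, d: False}
  {d: True, a: False}


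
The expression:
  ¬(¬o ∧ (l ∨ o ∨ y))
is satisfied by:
  {o: True, y: False, l: False}
  {o: True, l: True, y: False}
  {o: True, y: True, l: False}
  {o: True, l: True, y: True}
  {l: False, y: False, o: False}


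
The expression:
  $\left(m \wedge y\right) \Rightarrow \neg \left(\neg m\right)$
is always true.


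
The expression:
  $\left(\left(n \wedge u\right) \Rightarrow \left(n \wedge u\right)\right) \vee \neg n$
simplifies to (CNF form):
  $\text{True}$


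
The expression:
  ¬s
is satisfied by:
  {s: False}


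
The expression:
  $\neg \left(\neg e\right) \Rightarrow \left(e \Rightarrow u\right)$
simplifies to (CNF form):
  $u \vee \neg e$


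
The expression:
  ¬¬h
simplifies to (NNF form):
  h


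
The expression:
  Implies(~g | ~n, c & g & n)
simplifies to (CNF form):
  g & n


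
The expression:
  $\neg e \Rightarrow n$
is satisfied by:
  {n: True, e: True}
  {n: True, e: False}
  {e: True, n: False}


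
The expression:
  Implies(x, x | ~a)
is always true.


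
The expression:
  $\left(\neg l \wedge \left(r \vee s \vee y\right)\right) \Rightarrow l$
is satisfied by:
  {l: True, y: False, s: False, r: False}
  {r: True, l: True, y: False, s: False}
  {l: True, s: True, y: False, r: False}
  {r: True, l: True, s: True, y: False}
  {l: True, y: True, s: False, r: False}
  {l: True, r: True, y: True, s: False}
  {l: True, s: True, y: True, r: False}
  {r: True, l: True, s: True, y: True}
  {r: False, y: False, s: False, l: False}


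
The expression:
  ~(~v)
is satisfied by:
  {v: True}


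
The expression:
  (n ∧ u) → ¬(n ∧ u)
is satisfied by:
  {u: False, n: False}
  {n: True, u: False}
  {u: True, n: False}


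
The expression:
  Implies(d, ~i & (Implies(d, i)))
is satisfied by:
  {d: False}


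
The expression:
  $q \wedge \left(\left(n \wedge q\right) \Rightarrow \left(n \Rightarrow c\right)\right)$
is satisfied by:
  {q: True, c: True, n: False}
  {q: True, c: False, n: False}
  {q: True, n: True, c: True}


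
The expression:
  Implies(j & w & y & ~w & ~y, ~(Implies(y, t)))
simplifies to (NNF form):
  True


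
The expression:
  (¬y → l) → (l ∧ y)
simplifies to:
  (l ∧ y) ∨ (¬l ∧ ¬y)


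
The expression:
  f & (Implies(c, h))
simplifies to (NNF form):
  f & (h | ~c)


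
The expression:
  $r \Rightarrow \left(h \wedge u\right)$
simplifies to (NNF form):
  $\left(h \wedge u\right) \vee \neg r$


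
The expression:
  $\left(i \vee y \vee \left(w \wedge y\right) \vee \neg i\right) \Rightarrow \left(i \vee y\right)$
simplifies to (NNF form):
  $i \vee y$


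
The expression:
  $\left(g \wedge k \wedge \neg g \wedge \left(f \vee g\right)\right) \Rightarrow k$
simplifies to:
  $\text{True}$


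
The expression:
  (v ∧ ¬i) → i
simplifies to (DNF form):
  i ∨ ¬v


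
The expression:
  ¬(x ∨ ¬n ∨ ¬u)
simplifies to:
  n ∧ u ∧ ¬x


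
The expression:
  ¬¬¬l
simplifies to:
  ¬l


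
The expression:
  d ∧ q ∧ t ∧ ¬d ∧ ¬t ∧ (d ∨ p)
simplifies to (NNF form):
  False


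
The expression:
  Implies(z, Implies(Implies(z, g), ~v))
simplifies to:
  ~g | ~v | ~z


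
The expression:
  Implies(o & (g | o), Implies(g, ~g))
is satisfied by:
  {g: False, o: False}
  {o: True, g: False}
  {g: True, o: False}


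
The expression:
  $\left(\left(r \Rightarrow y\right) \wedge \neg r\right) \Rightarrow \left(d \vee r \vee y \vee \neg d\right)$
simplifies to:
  $\text{True}$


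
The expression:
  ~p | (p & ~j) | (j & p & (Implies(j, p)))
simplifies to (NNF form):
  True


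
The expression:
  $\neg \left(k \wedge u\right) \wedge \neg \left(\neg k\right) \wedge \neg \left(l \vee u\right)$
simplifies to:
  $k \wedge \neg l \wedge \neg u$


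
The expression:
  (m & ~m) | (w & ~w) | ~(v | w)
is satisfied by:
  {v: False, w: False}


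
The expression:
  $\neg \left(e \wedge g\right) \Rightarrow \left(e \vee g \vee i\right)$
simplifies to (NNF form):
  $e \vee g \vee i$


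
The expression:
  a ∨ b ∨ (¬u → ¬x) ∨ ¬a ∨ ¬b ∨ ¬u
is always true.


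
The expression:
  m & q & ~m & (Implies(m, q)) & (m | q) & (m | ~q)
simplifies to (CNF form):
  False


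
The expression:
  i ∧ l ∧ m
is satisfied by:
  {m: True, i: True, l: True}


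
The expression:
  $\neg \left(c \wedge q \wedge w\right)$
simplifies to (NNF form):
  $\neg c \vee \neg q \vee \neg w$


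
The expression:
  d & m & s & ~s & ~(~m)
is never true.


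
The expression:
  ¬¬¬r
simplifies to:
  ¬r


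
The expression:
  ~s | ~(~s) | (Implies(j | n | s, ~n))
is always true.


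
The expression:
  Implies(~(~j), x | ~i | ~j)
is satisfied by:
  {x: True, i: False, j: False}
  {i: False, j: False, x: False}
  {j: True, x: True, i: False}
  {j: True, i: False, x: False}
  {x: True, i: True, j: False}
  {i: True, x: False, j: False}
  {j: True, i: True, x: True}


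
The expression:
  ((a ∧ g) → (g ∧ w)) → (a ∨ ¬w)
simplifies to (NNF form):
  a ∨ ¬w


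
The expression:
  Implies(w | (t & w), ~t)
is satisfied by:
  {w: False, t: False}
  {t: True, w: False}
  {w: True, t: False}


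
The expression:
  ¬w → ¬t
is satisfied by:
  {w: True, t: False}
  {t: False, w: False}
  {t: True, w: True}


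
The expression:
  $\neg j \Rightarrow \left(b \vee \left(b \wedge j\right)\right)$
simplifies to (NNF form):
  $b \vee j$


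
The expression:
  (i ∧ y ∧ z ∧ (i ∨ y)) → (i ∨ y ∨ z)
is always true.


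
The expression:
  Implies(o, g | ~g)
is always true.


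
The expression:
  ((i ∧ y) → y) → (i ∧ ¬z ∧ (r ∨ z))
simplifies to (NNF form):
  i ∧ r ∧ ¬z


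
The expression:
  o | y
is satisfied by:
  {y: True, o: True}
  {y: True, o: False}
  {o: True, y: False}


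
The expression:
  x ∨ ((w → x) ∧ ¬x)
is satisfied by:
  {x: True, w: False}
  {w: False, x: False}
  {w: True, x: True}


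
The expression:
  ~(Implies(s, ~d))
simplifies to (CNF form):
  d & s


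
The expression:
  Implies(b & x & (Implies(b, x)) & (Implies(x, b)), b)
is always true.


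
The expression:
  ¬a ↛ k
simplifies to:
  k ∨ ¬a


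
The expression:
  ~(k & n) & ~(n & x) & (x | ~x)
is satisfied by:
  {x: False, n: False, k: False}
  {k: True, x: False, n: False}
  {x: True, k: False, n: False}
  {k: True, x: True, n: False}
  {n: True, k: False, x: False}


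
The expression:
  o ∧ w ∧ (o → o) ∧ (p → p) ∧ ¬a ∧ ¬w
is never true.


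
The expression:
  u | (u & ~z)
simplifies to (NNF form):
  u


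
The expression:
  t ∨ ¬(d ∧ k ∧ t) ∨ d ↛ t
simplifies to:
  True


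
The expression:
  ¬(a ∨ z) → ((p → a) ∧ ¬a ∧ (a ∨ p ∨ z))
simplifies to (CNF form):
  a ∨ z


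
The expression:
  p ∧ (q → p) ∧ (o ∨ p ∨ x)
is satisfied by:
  {p: True}


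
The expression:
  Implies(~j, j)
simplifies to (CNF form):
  j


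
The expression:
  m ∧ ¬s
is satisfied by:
  {m: True, s: False}


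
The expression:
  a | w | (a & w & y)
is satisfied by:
  {a: True, w: True}
  {a: True, w: False}
  {w: True, a: False}


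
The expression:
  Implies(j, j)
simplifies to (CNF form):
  True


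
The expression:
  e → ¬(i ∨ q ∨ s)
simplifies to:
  (¬i ∧ ¬q ∧ ¬s) ∨ ¬e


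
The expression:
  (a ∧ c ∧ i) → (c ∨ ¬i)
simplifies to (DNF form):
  True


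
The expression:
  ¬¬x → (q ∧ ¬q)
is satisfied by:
  {x: False}


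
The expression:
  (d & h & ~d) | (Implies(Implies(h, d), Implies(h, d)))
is always true.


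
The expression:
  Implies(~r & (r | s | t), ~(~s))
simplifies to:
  r | s | ~t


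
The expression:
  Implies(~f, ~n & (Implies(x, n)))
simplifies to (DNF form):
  f | (~n & ~x)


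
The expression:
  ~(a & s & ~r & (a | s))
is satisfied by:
  {r: True, s: False, a: False}
  {s: False, a: False, r: False}
  {r: True, a: True, s: False}
  {a: True, s: False, r: False}
  {r: True, s: True, a: False}
  {s: True, r: False, a: False}
  {r: True, a: True, s: True}


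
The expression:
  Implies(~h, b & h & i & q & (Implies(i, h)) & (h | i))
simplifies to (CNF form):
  h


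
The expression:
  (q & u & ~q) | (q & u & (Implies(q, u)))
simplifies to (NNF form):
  q & u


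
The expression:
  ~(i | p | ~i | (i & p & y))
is never true.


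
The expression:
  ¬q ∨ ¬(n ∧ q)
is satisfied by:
  {q: False, n: False}
  {n: True, q: False}
  {q: True, n: False}


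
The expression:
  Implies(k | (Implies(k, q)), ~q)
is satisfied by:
  {q: False}


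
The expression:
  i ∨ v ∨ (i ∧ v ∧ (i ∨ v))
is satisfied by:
  {i: True, v: True}
  {i: True, v: False}
  {v: True, i: False}


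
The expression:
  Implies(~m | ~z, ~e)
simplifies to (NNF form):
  ~e | (m & z)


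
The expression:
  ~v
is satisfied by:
  {v: False}


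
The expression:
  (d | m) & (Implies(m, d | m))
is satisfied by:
  {d: True, m: True}
  {d: True, m: False}
  {m: True, d: False}


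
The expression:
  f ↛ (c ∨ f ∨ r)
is never true.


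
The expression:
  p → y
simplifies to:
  y ∨ ¬p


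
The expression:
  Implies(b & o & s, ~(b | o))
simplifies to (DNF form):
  ~b | ~o | ~s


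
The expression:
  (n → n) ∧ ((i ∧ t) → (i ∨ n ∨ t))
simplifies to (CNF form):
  True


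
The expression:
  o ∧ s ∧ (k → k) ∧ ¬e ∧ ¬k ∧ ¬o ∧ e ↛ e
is never true.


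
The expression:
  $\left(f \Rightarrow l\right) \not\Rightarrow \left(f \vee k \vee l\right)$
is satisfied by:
  {l: False, f: False, k: False}


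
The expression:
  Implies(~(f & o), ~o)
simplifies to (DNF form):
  f | ~o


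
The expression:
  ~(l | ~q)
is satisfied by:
  {q: True, l: False}


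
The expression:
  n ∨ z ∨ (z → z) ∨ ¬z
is always true.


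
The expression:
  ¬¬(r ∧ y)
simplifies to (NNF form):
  r ∧ y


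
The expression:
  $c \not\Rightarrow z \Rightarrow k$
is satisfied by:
  {k: True, z: True, c: False}
  {k: True, c: False, z: False}
  {z: True, c: False, k: False}
  {z: False, c: False, k: False}
  {k: True, z: True, c: True}
  {k: True, c: True, z: False}
  {z: True, c: True, k: False}


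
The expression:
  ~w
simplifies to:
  ~w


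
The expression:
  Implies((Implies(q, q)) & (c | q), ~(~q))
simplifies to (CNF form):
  q | ~c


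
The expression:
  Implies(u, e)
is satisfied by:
  {e: True, u: False}
  {u: False, e: False}
  {u: True, e: True}


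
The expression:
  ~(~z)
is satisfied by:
  {z: True}


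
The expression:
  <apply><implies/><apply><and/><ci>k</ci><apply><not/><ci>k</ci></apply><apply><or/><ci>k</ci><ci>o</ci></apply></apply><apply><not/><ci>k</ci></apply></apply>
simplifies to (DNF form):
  <true/>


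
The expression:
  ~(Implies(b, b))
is never true.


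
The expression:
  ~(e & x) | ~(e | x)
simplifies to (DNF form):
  ~e | ~x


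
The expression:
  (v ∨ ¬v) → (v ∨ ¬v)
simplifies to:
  True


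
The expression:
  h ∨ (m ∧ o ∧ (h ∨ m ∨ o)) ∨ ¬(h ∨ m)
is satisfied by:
  {h: True, o: True, m: False}
  {h: True, m: False, o: False}
  {o: True, m: False, h: False}
  {o: False, m: False, h: False}
  {h: True, o: True, m: True}
  {h: True, m: True, o: False}
  {o: True, m: True, h: False}


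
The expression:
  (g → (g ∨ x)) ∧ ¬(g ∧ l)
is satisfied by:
  {l: False, g: False}
  {g: True, l: False}
  {l: True, g: False}


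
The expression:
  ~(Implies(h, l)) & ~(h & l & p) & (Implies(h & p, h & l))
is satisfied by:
  {h: True, p: False, l: False}


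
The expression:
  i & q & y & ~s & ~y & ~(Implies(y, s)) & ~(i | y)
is never true.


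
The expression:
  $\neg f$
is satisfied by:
  {f: False}


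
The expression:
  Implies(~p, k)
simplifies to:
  k | p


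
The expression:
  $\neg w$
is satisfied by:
  {w: False}


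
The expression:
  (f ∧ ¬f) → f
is always true.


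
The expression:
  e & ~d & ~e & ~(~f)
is never true.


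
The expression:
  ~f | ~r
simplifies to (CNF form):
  ~f | ~r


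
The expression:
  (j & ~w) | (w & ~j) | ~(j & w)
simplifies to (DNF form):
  ~j | ~w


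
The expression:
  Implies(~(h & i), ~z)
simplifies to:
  ~z | (h & i)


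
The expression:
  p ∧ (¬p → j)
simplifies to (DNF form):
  p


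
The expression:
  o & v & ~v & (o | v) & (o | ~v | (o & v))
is never true.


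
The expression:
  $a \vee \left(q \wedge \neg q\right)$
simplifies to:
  $a$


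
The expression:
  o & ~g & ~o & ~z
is never true.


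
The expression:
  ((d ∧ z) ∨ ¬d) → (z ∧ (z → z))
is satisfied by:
  {d: True, z: True}
  {d: True, z: False}
  {z: True, d: False}


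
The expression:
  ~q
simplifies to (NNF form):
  ~q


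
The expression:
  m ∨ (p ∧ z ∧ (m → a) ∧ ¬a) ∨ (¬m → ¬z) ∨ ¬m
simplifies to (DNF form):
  True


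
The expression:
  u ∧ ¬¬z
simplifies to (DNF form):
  u ∧ z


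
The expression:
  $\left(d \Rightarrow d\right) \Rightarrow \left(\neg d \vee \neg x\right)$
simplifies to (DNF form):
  $\neg d \vee \neg x$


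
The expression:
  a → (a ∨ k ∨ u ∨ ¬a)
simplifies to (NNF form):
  True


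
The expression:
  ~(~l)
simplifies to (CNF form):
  l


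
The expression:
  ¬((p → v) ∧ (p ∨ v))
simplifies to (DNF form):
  ¬v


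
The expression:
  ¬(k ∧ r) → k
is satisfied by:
  {k: True}


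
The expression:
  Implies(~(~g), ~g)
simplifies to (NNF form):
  ~g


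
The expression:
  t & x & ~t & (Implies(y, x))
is never true.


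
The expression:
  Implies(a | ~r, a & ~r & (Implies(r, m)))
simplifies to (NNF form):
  (a & ~r) | (r & ~a)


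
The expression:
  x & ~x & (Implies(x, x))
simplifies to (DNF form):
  False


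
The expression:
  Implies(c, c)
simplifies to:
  True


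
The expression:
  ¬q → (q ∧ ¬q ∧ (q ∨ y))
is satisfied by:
  {q: True}


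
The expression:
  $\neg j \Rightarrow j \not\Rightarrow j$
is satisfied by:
  {j: True}


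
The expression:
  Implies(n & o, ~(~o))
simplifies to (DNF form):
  True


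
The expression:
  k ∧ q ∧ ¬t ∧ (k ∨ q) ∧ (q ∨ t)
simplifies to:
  k ∧ q ∧ ¬t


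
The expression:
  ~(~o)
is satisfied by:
  {o: True}


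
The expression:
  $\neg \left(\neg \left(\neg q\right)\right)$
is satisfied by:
  {q: False}


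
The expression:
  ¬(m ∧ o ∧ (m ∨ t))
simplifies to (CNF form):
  ¬m ∨ ¬o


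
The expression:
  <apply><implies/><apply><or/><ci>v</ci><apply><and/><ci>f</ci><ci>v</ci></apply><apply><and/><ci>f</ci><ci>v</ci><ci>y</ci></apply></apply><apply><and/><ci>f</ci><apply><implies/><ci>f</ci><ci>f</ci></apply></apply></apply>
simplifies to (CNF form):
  <apply><or/><ci>f</ci><apply><not/><ci>v</ci></apply></apply>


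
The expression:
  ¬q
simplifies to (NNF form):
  ¬q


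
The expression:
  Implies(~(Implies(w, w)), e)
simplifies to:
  True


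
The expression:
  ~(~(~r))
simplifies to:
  ~r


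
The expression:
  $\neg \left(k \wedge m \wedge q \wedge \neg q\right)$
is always true.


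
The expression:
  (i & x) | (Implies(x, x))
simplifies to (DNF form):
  True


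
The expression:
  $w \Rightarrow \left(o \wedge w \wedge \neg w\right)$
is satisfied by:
  {w: False}


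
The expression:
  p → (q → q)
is always true.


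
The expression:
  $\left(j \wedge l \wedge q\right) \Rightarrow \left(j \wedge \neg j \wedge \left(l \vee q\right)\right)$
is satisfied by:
  {l: False, q: False, j: False}
  {j: True, l: False, q: False}
  {q: True, l: False, j: False}
  {j: True, q: True, l: False}
  {l: True, j: False, q: False}
  {j: True, l: True, q: False}
  {q: True, l: True, j: False}


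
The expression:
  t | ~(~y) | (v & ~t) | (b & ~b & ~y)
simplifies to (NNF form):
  t | v | y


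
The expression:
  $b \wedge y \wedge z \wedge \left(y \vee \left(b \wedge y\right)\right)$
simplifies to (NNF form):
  $b \wedge y \wedge z$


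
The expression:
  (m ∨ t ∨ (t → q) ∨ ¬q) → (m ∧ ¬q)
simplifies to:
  m ∧ ¬q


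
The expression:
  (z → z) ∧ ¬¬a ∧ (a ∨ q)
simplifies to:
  a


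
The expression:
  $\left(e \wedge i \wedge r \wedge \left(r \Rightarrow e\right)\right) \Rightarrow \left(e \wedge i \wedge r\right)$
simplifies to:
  $\text{True}$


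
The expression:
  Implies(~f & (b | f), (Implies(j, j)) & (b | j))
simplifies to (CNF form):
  True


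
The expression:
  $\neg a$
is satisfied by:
  {a: False}


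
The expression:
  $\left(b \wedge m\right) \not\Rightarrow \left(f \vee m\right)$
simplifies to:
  $\text{False}$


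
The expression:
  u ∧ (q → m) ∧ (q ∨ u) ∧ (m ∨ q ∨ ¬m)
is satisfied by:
  {m: True, u: True, q: False}
  {u: True, q: False, m: False}
  {m: True, q: True, u: True}


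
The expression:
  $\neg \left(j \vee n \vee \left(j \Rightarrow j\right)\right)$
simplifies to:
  $\text{False}$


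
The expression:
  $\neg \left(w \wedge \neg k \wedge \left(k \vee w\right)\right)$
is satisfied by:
  {k: True, w: False}
  {w: False, k: False}
  {w: True, k: True}


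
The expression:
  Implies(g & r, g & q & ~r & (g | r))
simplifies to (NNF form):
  ~g | ~r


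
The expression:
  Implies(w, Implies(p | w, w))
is always true.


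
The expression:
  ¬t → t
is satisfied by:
  {t: True}


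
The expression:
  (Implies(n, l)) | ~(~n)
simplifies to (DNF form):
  True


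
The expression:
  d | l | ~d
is always true.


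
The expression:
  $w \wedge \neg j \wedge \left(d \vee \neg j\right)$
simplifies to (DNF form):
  $w \wedge \neg j$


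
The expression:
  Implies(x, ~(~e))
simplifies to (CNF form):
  e | ~x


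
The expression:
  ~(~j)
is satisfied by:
  {j: True}


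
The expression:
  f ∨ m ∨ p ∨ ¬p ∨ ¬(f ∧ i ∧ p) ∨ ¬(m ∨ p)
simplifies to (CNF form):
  True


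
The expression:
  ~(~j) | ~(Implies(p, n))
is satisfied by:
  {j: True, p: True, n: False}
  {j: True, p: False, n: False}
  {n: True, j: True, p: True}
  {n: True, j: True, p: False}
  {p: True, n: False, j: False}


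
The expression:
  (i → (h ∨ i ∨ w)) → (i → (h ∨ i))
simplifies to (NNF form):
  True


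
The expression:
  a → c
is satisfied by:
  {c: True, a: False}
  {a: False, c: False}
  {a: True, c: True}


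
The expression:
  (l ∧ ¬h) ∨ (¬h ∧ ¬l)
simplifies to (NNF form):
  ¬h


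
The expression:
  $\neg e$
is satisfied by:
  {e: False}


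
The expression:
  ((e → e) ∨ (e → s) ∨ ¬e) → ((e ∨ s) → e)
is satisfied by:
  {e: True, s: False}
  {s: False, e: False}
  {s: True, e: True}


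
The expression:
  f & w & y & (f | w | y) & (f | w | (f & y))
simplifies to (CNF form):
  f & w & y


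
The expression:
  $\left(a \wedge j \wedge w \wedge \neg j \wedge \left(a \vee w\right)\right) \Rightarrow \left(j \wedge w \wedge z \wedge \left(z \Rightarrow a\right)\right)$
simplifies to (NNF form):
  $\text{True}$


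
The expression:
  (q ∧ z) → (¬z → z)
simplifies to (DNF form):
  True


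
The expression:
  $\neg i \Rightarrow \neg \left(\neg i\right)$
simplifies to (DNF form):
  $i$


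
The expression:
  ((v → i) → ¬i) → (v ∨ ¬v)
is always true.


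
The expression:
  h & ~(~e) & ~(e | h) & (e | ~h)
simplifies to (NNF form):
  False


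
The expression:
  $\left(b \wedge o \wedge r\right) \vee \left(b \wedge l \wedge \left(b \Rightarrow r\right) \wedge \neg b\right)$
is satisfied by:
  {r: True, b: True, o: True}


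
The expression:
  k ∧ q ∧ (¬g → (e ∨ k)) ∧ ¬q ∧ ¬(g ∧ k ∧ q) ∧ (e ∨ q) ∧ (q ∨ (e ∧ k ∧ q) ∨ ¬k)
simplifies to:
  False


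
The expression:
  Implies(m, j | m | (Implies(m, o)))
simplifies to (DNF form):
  True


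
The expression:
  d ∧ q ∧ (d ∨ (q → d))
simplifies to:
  d ∧ q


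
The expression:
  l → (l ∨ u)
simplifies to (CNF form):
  True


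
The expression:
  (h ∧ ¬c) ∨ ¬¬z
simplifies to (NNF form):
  z ∨ (h ∧ ¬c)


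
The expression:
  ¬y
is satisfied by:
  {y: False}


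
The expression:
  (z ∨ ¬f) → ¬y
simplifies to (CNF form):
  (f ∨ ¬y) ∧ (¬y ∨ ¬z)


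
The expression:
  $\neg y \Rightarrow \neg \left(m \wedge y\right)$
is always true.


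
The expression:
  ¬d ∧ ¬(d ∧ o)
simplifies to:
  ¬d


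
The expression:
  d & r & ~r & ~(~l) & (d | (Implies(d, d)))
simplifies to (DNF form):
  False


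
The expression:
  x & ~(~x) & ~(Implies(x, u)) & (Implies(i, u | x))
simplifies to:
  x & ~u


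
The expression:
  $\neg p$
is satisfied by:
  {p: False}


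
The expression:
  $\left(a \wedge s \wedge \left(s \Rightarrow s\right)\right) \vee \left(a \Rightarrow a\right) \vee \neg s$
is always true.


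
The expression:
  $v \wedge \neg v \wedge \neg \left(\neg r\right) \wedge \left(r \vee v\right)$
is never true.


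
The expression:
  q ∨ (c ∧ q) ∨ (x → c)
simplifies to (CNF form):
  c ∨ q ∨ ¬x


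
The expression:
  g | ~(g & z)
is always true.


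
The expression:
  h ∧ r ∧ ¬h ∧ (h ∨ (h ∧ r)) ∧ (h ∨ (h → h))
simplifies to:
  False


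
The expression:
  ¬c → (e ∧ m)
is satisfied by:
  {c: True, e: True, m: True}
  {c: True, e: True, m: False}
  {c: True, m: True, e: False}
  {c: True, m: False, e: False}
  {e: True, m: True, c: False}


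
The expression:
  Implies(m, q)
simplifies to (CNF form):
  q | ~m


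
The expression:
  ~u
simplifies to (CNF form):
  ~u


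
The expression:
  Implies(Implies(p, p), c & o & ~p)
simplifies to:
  c & o & ~p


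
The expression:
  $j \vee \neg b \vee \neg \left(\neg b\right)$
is always true.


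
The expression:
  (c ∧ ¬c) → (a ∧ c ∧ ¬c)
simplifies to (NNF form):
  True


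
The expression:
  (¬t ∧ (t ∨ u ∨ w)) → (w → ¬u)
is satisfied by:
  {t: True, w: False, u: False}
  {w: False, u: False, t: False}
  {t: True, u: True, w: False}
  {u: True, w: False, t: False}
  {t: True, w: True, u: False}
  {w: True, t: False, u: False}
  {t: True, u: True, w: True}


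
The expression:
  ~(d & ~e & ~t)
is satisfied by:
  {t: True, e: True, d: False}
  {t: True, e: False, d: False}
  {e: True, t: False, d: False}
  {t: False, e: False, d: False}
  {d: True, t: True, e: True}
  {d: True, t: True, e: False}
  {d: True, e: True, t: False}


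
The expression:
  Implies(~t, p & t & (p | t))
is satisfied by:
  {t: True}


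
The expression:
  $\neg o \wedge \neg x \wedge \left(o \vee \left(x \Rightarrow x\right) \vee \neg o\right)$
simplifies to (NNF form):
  $\neg o \wedge \neg x$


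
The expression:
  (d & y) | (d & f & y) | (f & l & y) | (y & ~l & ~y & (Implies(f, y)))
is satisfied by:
  {d: True, f: True, y: True, l: True}
  {d: True, f: True, y: True, l: False}
  {d: True, y: True, l: True, f: False}
  {d: True, y: True, l: False, f: False}
  {f: True, y: True, l: True, d: False}


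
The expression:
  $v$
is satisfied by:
  {v: True}


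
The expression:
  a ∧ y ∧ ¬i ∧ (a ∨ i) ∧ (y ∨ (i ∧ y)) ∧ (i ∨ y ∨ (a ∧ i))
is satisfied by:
  {a: True, y: True, i: False}


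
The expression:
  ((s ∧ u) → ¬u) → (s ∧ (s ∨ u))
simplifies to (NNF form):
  s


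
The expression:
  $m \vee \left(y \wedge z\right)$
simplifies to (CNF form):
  $\left(m \vee y\right) \wedge \left(m \vee z\right)$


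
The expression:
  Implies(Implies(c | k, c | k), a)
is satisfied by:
  {a: True}


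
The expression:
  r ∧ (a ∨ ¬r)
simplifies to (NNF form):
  a ∧ r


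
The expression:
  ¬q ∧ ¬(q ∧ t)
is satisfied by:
  {q: False}


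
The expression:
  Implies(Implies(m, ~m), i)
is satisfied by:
  {i: True, m: True}
  {i: True, m: False}
  {m: True, i: False}


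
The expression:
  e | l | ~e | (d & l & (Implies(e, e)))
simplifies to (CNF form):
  True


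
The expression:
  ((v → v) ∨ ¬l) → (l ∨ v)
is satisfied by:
  {v: True, l: True}
  {v: True, l: False}
  {l: True, v: False}


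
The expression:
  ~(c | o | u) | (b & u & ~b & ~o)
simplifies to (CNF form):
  ~c & ~o & ~u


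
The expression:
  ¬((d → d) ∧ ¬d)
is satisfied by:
  {d: True}


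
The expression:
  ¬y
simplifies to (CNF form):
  ¬y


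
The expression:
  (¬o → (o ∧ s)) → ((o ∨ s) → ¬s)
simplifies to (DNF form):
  ¬o ∨ ¬s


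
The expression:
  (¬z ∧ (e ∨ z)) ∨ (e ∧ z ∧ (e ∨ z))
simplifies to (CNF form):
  e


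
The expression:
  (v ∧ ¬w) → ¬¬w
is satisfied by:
  {w: True, v: False}
  {v: False, w: False}
  {v: True, w: True}


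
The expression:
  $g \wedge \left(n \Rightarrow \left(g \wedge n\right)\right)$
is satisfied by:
  {g: True}


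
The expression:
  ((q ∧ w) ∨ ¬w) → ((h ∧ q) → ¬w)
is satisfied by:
  {w: False, q: False, h: False}
  {h: True, w: False, q: False}
  {q: True, w: False, h: False}
  {h: True, q: True, w: False}
  {w: True, h: False, q: False}
  {h: True, w: True, q: False}
  {q: True, w: True, h: False}


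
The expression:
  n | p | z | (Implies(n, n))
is always true.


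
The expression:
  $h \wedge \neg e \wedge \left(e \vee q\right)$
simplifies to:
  $h \wedge q \wedge \neg e$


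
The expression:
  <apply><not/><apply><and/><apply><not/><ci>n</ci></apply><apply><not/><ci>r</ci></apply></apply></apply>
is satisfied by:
  {r: True, n: True}
  {r: True, n: False}
  {n: True, r: False}


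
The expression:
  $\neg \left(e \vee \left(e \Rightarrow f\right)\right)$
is never true.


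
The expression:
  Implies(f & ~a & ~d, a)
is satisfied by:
  {a: True, d: True, f: False}
  {a: True, d: False, f: False}
  {d: True, a: False, f: False}
  {a: False, d: False, f: False}
  {f: True, a: True, d: True}
  {f: True, a: True, d: False}
  {f: True, d: True, a: False}


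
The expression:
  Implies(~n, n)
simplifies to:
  n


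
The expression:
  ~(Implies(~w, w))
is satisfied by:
  {w: False}


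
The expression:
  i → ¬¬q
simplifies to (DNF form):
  q ∨ ¬i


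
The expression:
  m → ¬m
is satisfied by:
  {m: False}


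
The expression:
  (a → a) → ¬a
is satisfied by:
  {a: False}


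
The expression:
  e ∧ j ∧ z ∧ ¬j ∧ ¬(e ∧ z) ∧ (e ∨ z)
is never true.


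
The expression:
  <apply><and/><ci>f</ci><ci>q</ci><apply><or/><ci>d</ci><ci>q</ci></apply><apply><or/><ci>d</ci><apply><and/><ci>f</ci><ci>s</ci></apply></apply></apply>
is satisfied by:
  {f: True, d: True, s: True, q: True}
  {f: True, d: True, q: True, s: False}
  {f: True, s: True, q: True, d: False}


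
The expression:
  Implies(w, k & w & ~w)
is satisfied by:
  {w: False}


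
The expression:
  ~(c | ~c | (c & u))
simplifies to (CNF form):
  False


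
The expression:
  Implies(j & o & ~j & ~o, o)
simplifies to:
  True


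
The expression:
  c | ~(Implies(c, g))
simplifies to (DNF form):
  c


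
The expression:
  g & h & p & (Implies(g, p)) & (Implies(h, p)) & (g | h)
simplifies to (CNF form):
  g & h & p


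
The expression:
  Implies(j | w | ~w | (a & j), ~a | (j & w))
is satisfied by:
  {w: True, j: True, a: False}
  {w: True, j: False, a: False}
  {j: True, w: False, a: False}
  {w: False, j: False, a: False}
  {a: True, w: True, j: True}
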